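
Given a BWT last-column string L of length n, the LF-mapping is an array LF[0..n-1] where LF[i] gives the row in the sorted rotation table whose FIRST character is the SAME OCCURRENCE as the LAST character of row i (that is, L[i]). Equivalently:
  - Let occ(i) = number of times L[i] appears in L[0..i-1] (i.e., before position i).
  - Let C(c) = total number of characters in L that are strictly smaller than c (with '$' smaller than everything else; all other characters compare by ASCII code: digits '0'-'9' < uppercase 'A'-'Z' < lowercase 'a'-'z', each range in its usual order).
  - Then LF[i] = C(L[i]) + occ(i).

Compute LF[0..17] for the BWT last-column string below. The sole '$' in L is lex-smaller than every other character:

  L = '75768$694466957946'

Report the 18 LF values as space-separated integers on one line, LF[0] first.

Answer: 11 4 12 6 14 0 7 15 1 2 8 9 16 5 13 17 3 10

Derivation:
Char counts: '$':1, '4':3, '5':2, '6':5, '7':3, '8':1, '9':3
C (first-col start): C('$')=0, C('4')=1, C('5')=4, C('6')=6, C('7')=11, C('8')=14, C('9')=15
L[0]='7': occ=0, LF[0]=C('7')+0=11+0=11
L[1]='5': occ=0, LF[1]=C('5')+0=4+0=4
L[2]='7': occ=1, LF[2]=C('7')+1=11+1=12
L[3]='6': occ=0, LF[3]=C('6')+0=6+0=6
L[4]='8': occ=0, LF[4]=C('8')+0=14+0=14
L[5]='$': occ=0, LF[5]=C('$')+0=0+0=0
L[6]='6': occ=1, LF[6]=C('6')+1=6+1=7
L[7]='9': occ=0, LF[7]=C('9')+0=15+0=15
L[8]='4': occ=0, LF[8]=C('4')+0=1+0=1
L[9]='4': occ=1, LF[9]=C('4')+1=1+1=2
L[10]='6': occ=2, LF[10]=C('6')+2=6+2=8
L[11]='6': occ=3, LF[11]=C('6')+3=6+3=9
L[12]='9': occ=1, LF[12]=C('9')+1=15+1=16
L[13]='5': occ=1, LF[13]=C('5')+1=4+1=5
L[14]='7': occ=2, LF[14]=C('7')+2=11+2=13
L[15]='9': occ=2, LF[15]=C('9')+2=15+2=17
L[16]='4': occ=2, LF[16]=C('4')+2=1+2=3
L[17]='6': occ=4, LF[17]=C('6')+4=6+4=10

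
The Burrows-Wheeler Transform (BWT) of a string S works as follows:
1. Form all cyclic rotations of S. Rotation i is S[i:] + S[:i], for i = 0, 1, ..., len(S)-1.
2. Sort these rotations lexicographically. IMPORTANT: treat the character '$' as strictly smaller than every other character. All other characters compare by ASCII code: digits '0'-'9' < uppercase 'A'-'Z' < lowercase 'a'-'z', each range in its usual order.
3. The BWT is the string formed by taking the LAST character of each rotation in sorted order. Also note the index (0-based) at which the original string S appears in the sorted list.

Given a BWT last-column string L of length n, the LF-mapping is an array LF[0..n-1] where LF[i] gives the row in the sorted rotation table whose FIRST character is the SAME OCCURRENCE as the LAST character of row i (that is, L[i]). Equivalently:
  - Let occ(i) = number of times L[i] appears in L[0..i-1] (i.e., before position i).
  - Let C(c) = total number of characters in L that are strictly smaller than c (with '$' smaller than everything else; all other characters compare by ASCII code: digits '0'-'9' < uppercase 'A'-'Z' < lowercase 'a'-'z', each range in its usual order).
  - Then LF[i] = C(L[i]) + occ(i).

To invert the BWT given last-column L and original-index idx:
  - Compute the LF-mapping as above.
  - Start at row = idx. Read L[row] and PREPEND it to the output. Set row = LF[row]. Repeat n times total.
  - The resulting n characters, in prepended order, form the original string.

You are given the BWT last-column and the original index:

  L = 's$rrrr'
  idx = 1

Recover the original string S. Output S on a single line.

Answer: rrrrs$

Derivation:
LF mapping: 5 0 1 2 3 4
Walk LF starting at row 1, prepending L[row]:
  step 1: row=1, L[1]='$', prepend. Next row=LF[1]=0
  step 2: row=0, L[0]='s', prepend. Next row=LF[0]=5
  step 3: row=5, L[5]='r', prepend. Next row=LF[5]=4
  step 4: row=4, L[4]='r', prepend. Next row=LF[4]=3
  step 5: row=3, L[3]='r', prepend. Next row=LF[3]=2
  step 6: row=2, L[2]='r', prepend. Next row=LF[2]=1
Reversed output: rrrrs$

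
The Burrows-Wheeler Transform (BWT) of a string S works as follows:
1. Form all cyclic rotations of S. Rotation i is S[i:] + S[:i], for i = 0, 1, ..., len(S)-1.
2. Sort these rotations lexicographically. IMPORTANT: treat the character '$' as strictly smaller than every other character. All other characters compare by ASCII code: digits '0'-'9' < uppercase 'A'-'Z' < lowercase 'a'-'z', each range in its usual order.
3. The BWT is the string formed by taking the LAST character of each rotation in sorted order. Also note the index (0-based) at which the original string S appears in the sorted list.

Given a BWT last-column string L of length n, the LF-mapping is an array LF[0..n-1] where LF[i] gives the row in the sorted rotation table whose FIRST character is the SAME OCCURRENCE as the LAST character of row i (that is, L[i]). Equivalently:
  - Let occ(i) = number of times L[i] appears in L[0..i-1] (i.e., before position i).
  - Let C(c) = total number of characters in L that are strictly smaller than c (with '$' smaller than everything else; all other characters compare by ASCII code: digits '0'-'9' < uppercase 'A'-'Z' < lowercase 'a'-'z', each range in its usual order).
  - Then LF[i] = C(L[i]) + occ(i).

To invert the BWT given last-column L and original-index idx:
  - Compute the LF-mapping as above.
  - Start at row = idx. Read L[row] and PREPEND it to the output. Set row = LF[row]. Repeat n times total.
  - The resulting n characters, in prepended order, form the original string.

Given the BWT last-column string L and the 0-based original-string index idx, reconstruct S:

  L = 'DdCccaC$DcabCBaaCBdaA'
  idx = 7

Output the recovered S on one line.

Answer: CcBcCBabaaCCaadAdcDD$

Derivation:
LF mapping: 8 19 4 16 17 10 5 0 9 18 11 15 6 2 12 13 7 3 20 14 1
Walk LF starting at row 7, prepending L[row]:
  step 1: row=7, L[7]='$', prepend. Next row=LF[7]=0
  step 2: row=0, L[0]='D', prepend. Next row=LF[0]=8
  step 3: row=8, L[8]='D', prepend. Next row=LF[8]=9
  step 4: row=9, L[9]='c', prepend. Next row=LF[9]=18
  step 5: row=18, L[18]='d', prepend. Next row=LF[18]=20
  step 6: row=20, L[20]='A', prepend. Next row=LF[20]=1
  step 7: row=1, L[1]='d', prepend. Next row=LF[1]=19
  step 8: row=19, L[19]='a', prepend. Next row=LF[19]=14
  step 9: row=14, L[14]='a', prepend. Next row=LF[14]=12
  step 10: row=12, L[12]='C', prepend. Next row=LF[12]=6
  step 11: row=6, L[6]='C', prepend. Next row=LF[6]=5
  step 12: row=5, L[5]='a', prepend. Next row=LF[5]=10
  step 13: row=10, L[10]='a', prepend. Next row=LF[10]=11
  step 14: row=11, L[11]='b', prepend. Next row=LF[11]=15
  step 15: row=15, L[15]='a', prepend. Next row=LF[15]=13
  step 16: row=13, L[13]='B', prepend. Next row=LF[13]=2
  step 17: row=2, L[2]='C', prepend. Next row=LF[2]=4
  step 18: row=4, L[4]='c', prepend. Next row=LF[4]=17
  step 19: row=17, L[17]='B', prepend. Next row=LF[17]=3
  step 20: row=3, L[3]='c', prepend. Next row=LF[3]=16
  step 21: row=16, L[16]='C', prepend. Next row=LF[16]=7
Reversed output: CcBcCBabaaCCaadAdcDD$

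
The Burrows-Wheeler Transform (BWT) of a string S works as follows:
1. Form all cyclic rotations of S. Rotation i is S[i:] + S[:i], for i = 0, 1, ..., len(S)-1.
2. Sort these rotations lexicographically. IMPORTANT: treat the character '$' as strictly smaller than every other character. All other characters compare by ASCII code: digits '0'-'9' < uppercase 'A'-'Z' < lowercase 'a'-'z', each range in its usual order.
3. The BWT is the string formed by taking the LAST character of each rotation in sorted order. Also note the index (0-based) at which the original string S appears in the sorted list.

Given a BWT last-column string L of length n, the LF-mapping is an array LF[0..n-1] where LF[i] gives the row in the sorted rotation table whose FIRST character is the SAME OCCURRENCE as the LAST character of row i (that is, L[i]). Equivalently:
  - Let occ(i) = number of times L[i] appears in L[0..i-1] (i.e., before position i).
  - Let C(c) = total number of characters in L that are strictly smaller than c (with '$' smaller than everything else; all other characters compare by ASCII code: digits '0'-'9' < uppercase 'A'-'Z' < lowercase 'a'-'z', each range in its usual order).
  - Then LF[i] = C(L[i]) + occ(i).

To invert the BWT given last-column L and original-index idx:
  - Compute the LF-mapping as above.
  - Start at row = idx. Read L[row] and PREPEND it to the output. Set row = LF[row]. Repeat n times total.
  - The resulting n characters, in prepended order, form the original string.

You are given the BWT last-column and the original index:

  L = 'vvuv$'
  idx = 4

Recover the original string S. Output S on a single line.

LF mapping: 2 3 1 4 0
Walk LF starting at row 4, prepending L[row]:
  step 1: row=4, L[4]='$', prepend. Next row=LF[4]=0
  step 2: row=0, L[0]='v', prepend. Next row=LF[0]=2
  step 3: row=2, L[2]='u', prepend. Next row=LF[2]=1
  step 4: row=1, L[1]='v', prepend. Next row=LF[1]=3
  step 5: row=3, L[3]='v', prepend. Next row=LF[3]=4
Reversed output: vvuv$

Answer: vvuv$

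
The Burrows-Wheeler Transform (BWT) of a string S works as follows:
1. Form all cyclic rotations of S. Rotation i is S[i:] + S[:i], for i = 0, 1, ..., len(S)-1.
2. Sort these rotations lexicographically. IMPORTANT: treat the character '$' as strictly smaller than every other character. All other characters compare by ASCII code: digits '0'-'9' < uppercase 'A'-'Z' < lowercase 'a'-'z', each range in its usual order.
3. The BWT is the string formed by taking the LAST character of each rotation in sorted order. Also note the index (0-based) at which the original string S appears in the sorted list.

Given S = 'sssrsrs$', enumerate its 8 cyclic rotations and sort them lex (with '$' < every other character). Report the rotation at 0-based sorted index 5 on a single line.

Answer: srsrs$ss

Derivation:
All 8 rotations (rotation i = S[i:]+S[:i]):
  rot[0] = sssrsrs$
  rot[1] = ssrsrs$s
  rot[2] = srsrs$ss
  rot[3] = rsrs$sss
  rot[4] = srs$sssr
  rot[5] = rs$sssrs
  rot[6] = s$sssrsr
  rot[7] = $sssrsrs
Sorted (with $ < everything):
  sorted[0] = $sssrsrs
  sorted[1] = rs$sssrs
  sorted[2] = rsrs$sss
  sorted[3] = s$sssrsr
  sorted[4] = srs$sssr
  sorted[5] = srsrs$ss
  sorted[6] = ssrsrs$s
  sorted[7] = sssrsrs$
sorted[5] = srsrs$ss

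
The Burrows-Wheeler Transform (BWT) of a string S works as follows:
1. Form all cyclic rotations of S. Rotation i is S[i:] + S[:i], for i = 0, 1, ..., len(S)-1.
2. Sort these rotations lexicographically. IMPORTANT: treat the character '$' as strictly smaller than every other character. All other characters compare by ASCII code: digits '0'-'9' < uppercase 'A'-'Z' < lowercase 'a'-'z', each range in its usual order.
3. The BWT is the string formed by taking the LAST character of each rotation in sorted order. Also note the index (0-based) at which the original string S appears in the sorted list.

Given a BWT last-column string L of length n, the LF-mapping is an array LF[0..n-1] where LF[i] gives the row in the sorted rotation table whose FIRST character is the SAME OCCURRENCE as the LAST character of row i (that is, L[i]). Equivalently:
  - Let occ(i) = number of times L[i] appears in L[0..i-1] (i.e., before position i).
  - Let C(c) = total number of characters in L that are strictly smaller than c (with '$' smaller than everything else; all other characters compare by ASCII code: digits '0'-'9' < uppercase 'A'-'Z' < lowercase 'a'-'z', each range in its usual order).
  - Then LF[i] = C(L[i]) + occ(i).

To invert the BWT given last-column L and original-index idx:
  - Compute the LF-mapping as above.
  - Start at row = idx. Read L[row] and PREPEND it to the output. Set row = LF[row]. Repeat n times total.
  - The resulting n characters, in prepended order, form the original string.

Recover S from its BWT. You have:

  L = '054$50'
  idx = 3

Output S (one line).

LF mapping: 1 4 3 0 5 2
Walk LF starting at row 3, prepending L[row]:
  step 1: row=3, L[3]='$', prepend. Next row=LF[3]=0
  step 2: row=0, L[0]='0', prepend. Next row=LF[0]=1
  step 3: row=1, L[1]='5', prepend. Next row=LF[1]=4
  step 4: row=4, L[4]='5', prepend. Next row=LF[4]=5
  step 5: row=5, L[5]='0', prepend. Next row=LF[5]=2
  step 6: row=2, L[2]='4', prepend. Next row=LF[2]=3
Reversed output: 40550$

Answer: 40550$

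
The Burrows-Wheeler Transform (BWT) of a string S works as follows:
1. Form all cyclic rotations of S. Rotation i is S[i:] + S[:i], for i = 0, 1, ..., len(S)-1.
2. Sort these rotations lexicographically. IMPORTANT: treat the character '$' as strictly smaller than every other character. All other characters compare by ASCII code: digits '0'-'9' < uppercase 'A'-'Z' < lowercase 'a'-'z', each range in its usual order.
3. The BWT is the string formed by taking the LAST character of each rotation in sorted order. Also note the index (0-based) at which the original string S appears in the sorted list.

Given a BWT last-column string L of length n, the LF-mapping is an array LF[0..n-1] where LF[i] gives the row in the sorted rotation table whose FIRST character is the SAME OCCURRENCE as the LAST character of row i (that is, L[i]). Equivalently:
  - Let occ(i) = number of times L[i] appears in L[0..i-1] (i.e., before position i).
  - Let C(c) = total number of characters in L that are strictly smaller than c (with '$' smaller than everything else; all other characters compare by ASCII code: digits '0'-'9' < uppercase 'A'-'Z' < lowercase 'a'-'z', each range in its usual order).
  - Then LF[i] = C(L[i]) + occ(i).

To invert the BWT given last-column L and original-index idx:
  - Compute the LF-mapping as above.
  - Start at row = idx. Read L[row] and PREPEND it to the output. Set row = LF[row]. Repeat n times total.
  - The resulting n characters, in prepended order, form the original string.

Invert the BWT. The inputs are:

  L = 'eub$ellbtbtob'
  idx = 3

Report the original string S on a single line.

LF mapping: 5 12 1 0 6 7 8 2 10 3 11 9 4
Walk LF starting at row 3, prepending L[row]:
  step 1: row=3, L[3]='$', prepend. Next row=LF[3]=0
  step 2: row=0, L[0]='e', prepend. Next row=LF[0]=5
  step 3: row=5, L[5]='l', prepend. Next row=LF[5]=7
  step 4: row=7, L[7]='b', prepend. Next row=LF[7]=2
  step 5: row=2, L[2]='b', prepend. Next row=LF[2]=1
  step 6: row=1, L[1]='u', prepend. Next row=LF[1]=12
  step 7: row=12, L[12]='b', prepend. Next row=LF[12]=4
  step 8: row=4, L[4]='e', prepend. Next row=LF[4]=6
  step 9: row=6, L[6]='l', prepend. Next row=LF[6]=8
  step 10: row=8, L[8]='t', prepend. Next row=LF[8]=10
  step 11: row=10, L[10]='t', prepend. Next row=LF[10]=11
  step 12: row=11, L[11]='o', prepend. Next row=LF[11]=9
  step 13: row=9, L[9]='b', prepend. Next row=LF[9]=3
Reversed output: bottlebubble$

Answer: bottlebubble$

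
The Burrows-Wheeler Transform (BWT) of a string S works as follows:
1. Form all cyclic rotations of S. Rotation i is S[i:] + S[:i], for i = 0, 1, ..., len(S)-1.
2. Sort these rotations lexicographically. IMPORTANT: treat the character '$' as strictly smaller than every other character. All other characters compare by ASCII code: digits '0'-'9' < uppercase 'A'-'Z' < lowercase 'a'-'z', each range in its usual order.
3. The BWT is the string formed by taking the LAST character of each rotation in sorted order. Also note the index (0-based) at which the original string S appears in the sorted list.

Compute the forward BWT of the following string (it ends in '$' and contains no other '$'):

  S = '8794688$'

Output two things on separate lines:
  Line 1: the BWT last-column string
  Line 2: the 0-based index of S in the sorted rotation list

All 8 rotations (rotation i = S[i:]+S[:i]):
  rot[0] = 8794688$
  rot[1] = 794688$8
  rot[2] = 94688$87
  rot[3] = 4688$879
  rot[4] = 688$8794
  rot[5] = 88$87946
  rot[6] = 8$879468
  rot[7] = $8794688
Sorted (with $ < everything):
  sorted[0] = $8794688  (last char: '8')
  sorted[1] = 4688$879  (last char: '9')
  sorted[2] = 688$8794  (last char: '4')
  sorted[3] = 794688$8  (last char: '8')
  sorted[4] = 8$879468  (last char: '8')
  sorted[5] = 8794688$  (last char: '$')
  sorted[6] = 88$87946  (last char: '6')
  sorted[7] = 94688$87  (last char: '7')
Last column: 89488$67
Original string S is at sorted index 5

Answer: 89488$67
5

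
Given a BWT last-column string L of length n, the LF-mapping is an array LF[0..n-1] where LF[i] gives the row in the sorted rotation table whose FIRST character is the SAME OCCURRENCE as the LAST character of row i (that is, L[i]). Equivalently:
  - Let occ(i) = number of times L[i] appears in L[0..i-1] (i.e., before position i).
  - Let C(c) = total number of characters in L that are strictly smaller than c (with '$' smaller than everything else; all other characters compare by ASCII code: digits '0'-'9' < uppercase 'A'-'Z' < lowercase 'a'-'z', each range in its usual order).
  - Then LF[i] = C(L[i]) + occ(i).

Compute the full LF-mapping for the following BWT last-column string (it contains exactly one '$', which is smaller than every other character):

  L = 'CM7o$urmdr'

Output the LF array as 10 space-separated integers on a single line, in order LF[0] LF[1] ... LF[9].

Answer: 2 3 1 6 0 9 7 5 4 8

Derivation:
Char counts: '$':1, '7':1, 'C':1, 'M':1, 'd':1, 'm':1, 'o':1, 'r':2, 'u':1
C (first-col start): C('$')=0, C('7')=1, C('C')=2, C('M')=3, C('d')=4, C('m')=5, C('o')=6, C('r')=7, C('u')=9
L[0]='C': occ=0, LF[0]=C('C')+0=2+0=2
L[1]='M': occ=0, LF[1]=C('M')+0=3+0=3
L[2]='7': occ=0, LF[2]=C('7')+0=1+0=1
L[3]='o': occ=0, LF[3]=C('o')+0=6+0=6
L[4]='$': occ=0, LF[4]=C('$')+0=0+0=0
L[5]='u': occ=0, LF[5]=C('u')+0=9+0=9
L[6]='r': occ=0, LF[6]=C('r')+0=7+0=7
L[7]='m': occ=0, LF[7]=C('m')+0=5+0=5
L[8]='d': occ=0, LF[8]=C('d')+0=4+0=4
L[9]='r': occ=1, LF[9]=C('r')+1=7+1=8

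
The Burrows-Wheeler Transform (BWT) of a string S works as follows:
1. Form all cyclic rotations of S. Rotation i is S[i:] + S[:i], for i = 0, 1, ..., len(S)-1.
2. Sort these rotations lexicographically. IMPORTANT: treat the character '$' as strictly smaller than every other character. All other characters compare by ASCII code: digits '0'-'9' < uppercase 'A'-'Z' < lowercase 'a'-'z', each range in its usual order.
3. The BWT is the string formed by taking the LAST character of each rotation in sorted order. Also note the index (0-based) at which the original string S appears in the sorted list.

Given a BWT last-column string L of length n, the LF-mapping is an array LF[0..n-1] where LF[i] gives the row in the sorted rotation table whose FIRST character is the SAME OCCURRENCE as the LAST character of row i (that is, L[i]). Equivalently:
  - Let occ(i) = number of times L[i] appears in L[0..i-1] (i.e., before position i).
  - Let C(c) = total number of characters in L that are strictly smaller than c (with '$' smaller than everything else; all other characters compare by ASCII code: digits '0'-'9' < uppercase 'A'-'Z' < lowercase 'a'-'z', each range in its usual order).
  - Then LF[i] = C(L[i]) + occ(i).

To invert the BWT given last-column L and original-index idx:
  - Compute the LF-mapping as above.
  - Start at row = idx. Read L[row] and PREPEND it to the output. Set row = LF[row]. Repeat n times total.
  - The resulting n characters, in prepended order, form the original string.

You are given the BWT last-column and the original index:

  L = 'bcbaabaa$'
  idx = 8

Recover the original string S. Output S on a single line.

LF mapping: 5 8 6 1 2 7 3 4 0
Walk LF starting at row 8, prepending L[row]:
  step 1: row=8, L[8]='$', prepend. Next row=LF[8]=0
  step 2: row=0, L[0]='b', prepend. Next row=LF[0]=5
  step 3: row=5, L[5]='b', prepend. Next row=LF[5]=7
  step 4: row=7, L[7]='a', prepend. Next row=LF[7]=4
  step 5: row=4, L[4]='a', prepend. Next row=LF[4]=2
  step 6: row=2, L[2]='b', prepend. Next row=LF[2]=6
  step 7: row=6, L[6]='a', prepend. Next row=LF[6]=3
  step 8: row=3, L[3]='a', prepend. Next row=LF[3]=1
  step 9: row=1, L[1]='c', prepend. Next row=LF[1]=8
Reversed output: caabaabb$

Answer: caabaabb$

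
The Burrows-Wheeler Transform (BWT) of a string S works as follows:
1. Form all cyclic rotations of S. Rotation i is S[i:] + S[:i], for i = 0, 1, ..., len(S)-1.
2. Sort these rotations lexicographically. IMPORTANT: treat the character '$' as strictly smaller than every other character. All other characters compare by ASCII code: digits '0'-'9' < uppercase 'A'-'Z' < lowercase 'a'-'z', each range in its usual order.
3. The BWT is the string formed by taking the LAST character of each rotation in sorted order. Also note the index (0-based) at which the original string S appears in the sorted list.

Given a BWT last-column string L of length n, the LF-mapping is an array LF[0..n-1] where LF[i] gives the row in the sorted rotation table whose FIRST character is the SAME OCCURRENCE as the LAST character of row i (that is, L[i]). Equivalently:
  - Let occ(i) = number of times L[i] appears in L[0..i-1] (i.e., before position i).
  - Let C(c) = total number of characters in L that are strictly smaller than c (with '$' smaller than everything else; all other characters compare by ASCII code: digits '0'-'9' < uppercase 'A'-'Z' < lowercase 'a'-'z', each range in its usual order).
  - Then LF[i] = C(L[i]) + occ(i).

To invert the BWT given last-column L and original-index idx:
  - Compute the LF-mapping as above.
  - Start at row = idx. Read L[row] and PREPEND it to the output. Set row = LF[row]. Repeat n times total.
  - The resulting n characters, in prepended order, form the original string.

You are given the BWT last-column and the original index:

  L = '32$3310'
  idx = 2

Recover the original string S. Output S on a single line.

LF mapping: 4 3 0 5 6 2 1
Walk LF starting at row 2, prepending L[row]:
  step 1: row=2, L[2]='$', prepend. Next row=LF[2]=0
  step 2: row=0, L[0]='3', prepend. Next row=LF[0]=4
  step 3: row=4, L[4]='3', prepend. Next row=LF[4]=6
  step 4: row=6, L[6]='0', prepend. Next row=LF[6]=1
  step 5: row=1, L[1]='2', prepend. Next row=LF[1]=3
  step 6: row=3, L[3]='3', prepend. Next row=LF[3]=5
  step 7: row=5, L[5]='1', prepend. Next row=LF[5]=2
Reversed output: 132033$

Answer: 132033$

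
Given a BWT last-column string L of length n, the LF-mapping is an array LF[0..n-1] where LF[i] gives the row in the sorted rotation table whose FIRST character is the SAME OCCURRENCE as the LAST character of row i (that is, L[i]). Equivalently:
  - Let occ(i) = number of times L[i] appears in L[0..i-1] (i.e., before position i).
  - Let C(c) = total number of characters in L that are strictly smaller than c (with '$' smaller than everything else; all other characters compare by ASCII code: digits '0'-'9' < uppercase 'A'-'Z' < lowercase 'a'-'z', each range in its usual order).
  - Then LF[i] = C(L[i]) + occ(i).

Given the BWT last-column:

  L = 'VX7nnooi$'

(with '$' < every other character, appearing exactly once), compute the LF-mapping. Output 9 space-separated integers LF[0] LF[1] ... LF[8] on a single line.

Char counts: '$':1, '7':1, 'V':1, 'X':1, 'i':1, 'n':2, 'o':2
C (first-col start): C('$')=0, C('7')=1, C('V')=2, C('X')=3, C('i')=4, C('n')=5, C('o')=7
L[0]='V': occ=0, LF[0]=C('V')+0=2+0=2
L[1]='X': occ=0, LF[1]=C('X')+0=3+0=3
L[2]='7': occ=0, LF[2]=C('7')+0=1+0=1
L[3]='n': occ=0, LF[3]=C('n')+0=5+0=5
L[4]='n': occ=1, LF[4]=C('n')+1=5+1=6
L[5]='o': occ=0, LF[5]=C('o')+0=7+0=7
L[6]='o': occ=1, LF[6]=C('o')+1=7+1=8
L[7]='i': occ=0, LF[7]=C('i')+0=4+0=4
L[8]='$': occ=0, LF[8]=C('$')+0=0+0=0

Answer: 2 3 1 5 6 7 8 4 0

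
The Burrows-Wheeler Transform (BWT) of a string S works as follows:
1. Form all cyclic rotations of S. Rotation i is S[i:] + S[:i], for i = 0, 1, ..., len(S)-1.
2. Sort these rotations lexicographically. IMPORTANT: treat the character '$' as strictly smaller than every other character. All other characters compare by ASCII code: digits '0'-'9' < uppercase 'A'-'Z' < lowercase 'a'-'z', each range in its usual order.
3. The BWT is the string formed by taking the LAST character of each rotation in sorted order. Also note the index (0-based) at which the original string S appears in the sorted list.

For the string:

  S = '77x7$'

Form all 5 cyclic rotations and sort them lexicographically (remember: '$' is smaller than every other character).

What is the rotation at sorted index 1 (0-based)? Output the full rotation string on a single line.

Answer: 7$77x

Derivation:
All 5 rotations (rotation i = S[i:]+S[:i]):
  rot[0] = 77x7$
  rot[1] = 7x7$7
  rot[2] = x7$77
  rot[3] = 7$77x
  rot[4] = $77x7
Sorted (with $ < everything):
  sorted[0] = $77x7
  sorted[1] = 7$77x
  sorted[2] = 77x7$
  sorted[3] = 7x7$7
  sorted[4] = x7$77
sorted[1] = 7$77x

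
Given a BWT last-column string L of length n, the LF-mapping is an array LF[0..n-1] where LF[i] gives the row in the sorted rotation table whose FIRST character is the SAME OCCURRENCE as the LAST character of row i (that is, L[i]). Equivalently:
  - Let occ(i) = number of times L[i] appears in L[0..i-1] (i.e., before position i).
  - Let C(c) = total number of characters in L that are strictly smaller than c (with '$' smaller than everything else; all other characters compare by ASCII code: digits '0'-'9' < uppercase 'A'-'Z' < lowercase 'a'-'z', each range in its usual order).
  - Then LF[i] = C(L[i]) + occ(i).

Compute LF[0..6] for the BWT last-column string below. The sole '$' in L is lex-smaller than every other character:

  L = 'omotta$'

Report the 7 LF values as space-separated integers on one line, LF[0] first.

Char counts: '$':1, 'a':1, 'm':1, 'o':2, 't':2
C (first-col start): C('$')=0, C('a')=1, C('m')=2, C('o')=3, C('t')=5
L[0]='o': occ=0, LF[0]=C('o')+0=3+0=3
L[1]='m': occ=0, LF[1]=C('m')+0=2+0=2
L[2]='o': occ=1, LF[2]=C('o')+1=3+1=4
L[3]='t': occ=0, LF[3]=C('t')+0=5+0=5
L[4]='t': occ=1, LF[4]=C('t')+1=5+1=6
L[5]='a': occ=0, LF[5]=C('a')+0=1+0=1
L[6]='$': occ=0, LF[6]=C('$')+0=0+0=0

Answer: 3 2 4 5 6 1 0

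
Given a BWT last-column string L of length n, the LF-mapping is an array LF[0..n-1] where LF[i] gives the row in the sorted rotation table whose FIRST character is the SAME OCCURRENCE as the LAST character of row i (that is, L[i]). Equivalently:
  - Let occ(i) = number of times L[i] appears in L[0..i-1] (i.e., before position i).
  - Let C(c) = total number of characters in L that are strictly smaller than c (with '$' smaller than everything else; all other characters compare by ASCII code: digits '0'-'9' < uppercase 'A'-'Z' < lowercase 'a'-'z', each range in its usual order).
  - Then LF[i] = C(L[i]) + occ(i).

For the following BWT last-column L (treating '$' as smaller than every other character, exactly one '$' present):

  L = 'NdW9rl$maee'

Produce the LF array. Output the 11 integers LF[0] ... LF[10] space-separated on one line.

Answer: 2 5 3 1 10 8 0 9 4 6 7

Derivation:
Char counts: '$':1, '9':1, 'N':1, 'W':1, 'a':1, 'd':1, 'e':2, 'l':1, 'm':1, 'r':1
C (first-col start): C('$')=0, C('9')=1, C('N')=2, C('W')=3, C('a')=4, C('d')=5, C('e')=6, C('l')=8, C('m')=9, C('r')=10
L[0]='N': occ=0, LF[0]=C('N')+0=2+0=2
L[1]='d': occ=0, LF[1]=C('d')+0=5+0=5
L[2]='W': occ=0, LF[2]=C('W')+0=3+0=3
L[3]='9': occ=0, LF[3]=C('9')+0=1+0=1
L[4]='r': occ=0, LF[4]=C('r')+0=10+0=10
L[5]='l': occ=0, LF[5]=C('l')+0=8+0=8
L[6]='$': occ=0, LF[6]=C('$')+0=0+0=0
L[7]='m': occ=0, LF[7]=C('m')+0=9+0=9
L[8]='a': occ=0, LF[8]=C('a')+0=4+0=4
L[9]='e': occ=0, LF[9]=C('e')+0=6+0=6
L[10]='e': occ=1, LF[10]=C('e')+1=6+1=7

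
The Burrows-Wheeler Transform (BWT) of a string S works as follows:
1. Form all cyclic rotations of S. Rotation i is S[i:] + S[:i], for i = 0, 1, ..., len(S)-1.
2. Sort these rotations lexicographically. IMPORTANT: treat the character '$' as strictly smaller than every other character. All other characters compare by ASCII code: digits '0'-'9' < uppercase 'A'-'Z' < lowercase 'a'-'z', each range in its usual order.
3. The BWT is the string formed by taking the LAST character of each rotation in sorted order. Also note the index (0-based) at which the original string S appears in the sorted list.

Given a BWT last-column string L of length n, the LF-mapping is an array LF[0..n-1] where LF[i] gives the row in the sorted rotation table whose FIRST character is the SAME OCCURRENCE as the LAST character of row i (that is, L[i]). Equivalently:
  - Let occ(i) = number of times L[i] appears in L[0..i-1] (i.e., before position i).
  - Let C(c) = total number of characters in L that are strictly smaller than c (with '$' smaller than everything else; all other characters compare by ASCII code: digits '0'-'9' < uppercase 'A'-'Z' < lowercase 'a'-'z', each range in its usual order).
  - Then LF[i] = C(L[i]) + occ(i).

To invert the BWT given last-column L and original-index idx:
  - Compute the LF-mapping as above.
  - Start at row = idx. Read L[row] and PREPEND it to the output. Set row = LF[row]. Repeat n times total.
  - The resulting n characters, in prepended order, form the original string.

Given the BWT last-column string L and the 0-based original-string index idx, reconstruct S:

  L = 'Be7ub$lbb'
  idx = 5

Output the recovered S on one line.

Answer: bubble7B$

Derivation:
LF mapping: 2 6 1 8 3 0 7 4 5
Walk LF starting at row 5, prepending L[row]:
  step 1: row=5, L[5]='$', prepend. Next row=LF[5]=0
  step 2: row=0, L[0]='B', prepend. Next row=LF[0]=2
  step 3: row=2, L[2]='7', prepend. Next row=LF[2]=1
  step 4: row=1, L[1]='e', prepend. Next row=LF[1]=6
  step 5: row=6, L[6]='l', prepend. Next row=LF[6]=7
  step 6: row=7, L[7]='b', prepend. Next row=LF[7]=4
  step 7: row=4, L[4]='b', prepend. Next row=LF[4]=3
  step 8: row=3, L[3]='u', prepend. Next row=LF[3]=8
  step 9: row=8, L[8]='b', prepend. Next row=LF[8]=5
Reversed output: bubble7B$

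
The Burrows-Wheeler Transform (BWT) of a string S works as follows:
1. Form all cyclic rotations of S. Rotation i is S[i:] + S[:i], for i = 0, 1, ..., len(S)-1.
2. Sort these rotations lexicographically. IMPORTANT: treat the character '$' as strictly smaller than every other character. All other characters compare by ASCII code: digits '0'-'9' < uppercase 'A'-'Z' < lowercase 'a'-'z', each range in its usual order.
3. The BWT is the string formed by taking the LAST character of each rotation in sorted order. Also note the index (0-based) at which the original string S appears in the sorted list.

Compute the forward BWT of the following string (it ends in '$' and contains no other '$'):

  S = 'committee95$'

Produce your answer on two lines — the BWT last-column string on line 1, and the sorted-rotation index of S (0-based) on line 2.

Answer: 59e$etmmocti
3

Derivation:
All 12 rotations (rotation i = S[i:]+S[:i]):
  rot[0] = committee95$
  rot[1] = ommittee95$c
  rot[2] = mmittee95$co
  rot[3] = mittee95$com
  rot[4] = ittee95$comm
  rot[5] = ttee95$commi
  rot[6] = tee95$commit
  rot[7] = ee95$committ
  rot[8] = e95$committe
  rot[9] = 95$committee
  rot[10] = 5$committee9
  rot[11] = $committee95
Sorted (with $ < everything):
  sorted[0] = $committee95  (last char: '5')
  sorted[1] = 5$committee9  (last char: '9')
  sorted[2] = 95$committee  (last char: 'e')
  sorted[3] = committee95$  (last char: '$')
  sorted[4] = e95$committe  (last char: 'e')
  sorted[5] = ee95$committ  (last char: 't')
  sorted[6] = ittee95$comm  (last char: 'm')
  sorted[7] = mittee95$com  (last char: 'm')
  sorted[8] = mmittee95$co  (last char: 'o')
  sorted[9] = ommittee95$c  (last char: 'c')
  sorted[10] = tee95$commit  (last char: 't')
  sorted[11] = ttee95$commi  (last char: 'i')
Last column: 59e$etmmocti
Original string S is at sorted index 3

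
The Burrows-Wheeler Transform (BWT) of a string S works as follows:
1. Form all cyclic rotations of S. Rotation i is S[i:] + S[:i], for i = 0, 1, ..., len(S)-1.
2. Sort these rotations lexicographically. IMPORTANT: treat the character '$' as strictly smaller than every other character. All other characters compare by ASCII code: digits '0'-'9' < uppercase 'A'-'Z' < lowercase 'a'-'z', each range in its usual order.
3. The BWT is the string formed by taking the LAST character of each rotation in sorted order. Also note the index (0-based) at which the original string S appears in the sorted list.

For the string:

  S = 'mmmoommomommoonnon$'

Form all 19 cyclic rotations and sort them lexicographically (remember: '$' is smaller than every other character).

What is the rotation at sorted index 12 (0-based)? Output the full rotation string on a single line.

All 19 rotations (rotation i = S[i:]+S[:i]):
  rot[0] = mmmoommomommoonnon$
  rot[1] = mmoommomommoonnon$m
  rot[2] = moommomommoonnon$mm
  rot[3] = oommomommoonnon$mmm
  rot[4] = ommomommoonnon$mmmo
  rot[5] = mmomommoonnon$mmmoo
  rot[6] = momommoonnon$mmmoom
  rot[7] = omommoonnon$mmmoomm
  rot[8] = mommoonnon$mmmoommo
  rot[9] = ommoonnon$mmmoommom
  rot[10] = mmoonnon$mmmoommomo
  rot[11] = moonnon$mmmoommomom
  rot[12] = oonnon$mmmoommomomm
  rot[13] = onnon$mmmoommomommo
  rot[14] = nnon$mmmoommomommoo
  rot[15] = non$mmmoommomommoon
  rot[16] = on$mmmoommomommoonn
  rot[17] = n$mmmoommomommoonno
  rot[18] = $mmmoommomommoonnon
Sorted (with $ < everything):
  sorted[0] = $mmmoommomommoonnon
  sorted[1] = mmmoommomommoonnon$
  sorted[2] = mmomommoonnon$mmmoo
  sorted[3] = mmoommomommoonnon$m
  sorted[4] = mmoonnon$mmmoommomo
  sorted[5] = mommoonnon$mmmoommo
  sorted[6] = momommoonnon$mmmoom
  sorted[7] = moommomommoonnon$mm
  sorted[8] = moonnon$mmmoommomom
  sorted[9] = n$mmmoommomommoonno
  sorted[10] = nnon$mmmoommomommoo
  sorted[11] = non$mmmoommomommoon
  sorted[12] = ommomommoonnon$mmmo
  sorted[13] = ommoonnon$mmmoommom
  sorted[14] = omommoonnon$mmmoomm
  sorted[15] = on$mmmoommomommoonn
  sorted[16] = onnon$mmmoommomommo
  sorted[17] = oommomommoonnon$mmm
  sorted[18] = oonnon$mmmoommomomm
sorted[12] = ommomommoonnon$mmmo

Answer: ommomommoonnon$mmmo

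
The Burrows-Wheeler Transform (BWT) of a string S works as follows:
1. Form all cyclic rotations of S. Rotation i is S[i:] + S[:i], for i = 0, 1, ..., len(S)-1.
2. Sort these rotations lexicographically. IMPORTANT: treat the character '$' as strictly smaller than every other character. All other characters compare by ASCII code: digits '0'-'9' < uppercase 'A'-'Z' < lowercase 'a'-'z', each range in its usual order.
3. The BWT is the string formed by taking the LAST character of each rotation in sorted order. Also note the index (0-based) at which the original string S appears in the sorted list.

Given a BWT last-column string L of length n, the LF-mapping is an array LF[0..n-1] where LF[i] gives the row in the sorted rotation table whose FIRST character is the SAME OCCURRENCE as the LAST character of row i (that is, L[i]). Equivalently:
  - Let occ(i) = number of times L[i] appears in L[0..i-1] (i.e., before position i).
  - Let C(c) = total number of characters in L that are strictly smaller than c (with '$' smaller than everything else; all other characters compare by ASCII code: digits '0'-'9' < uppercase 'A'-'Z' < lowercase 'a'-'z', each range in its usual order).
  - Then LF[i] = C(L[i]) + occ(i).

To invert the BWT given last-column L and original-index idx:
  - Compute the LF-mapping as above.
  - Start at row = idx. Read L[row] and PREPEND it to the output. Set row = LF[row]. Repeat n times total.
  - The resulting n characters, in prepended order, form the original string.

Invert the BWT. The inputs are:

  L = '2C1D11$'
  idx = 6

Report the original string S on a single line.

LF mapping: 4 5 1 6 2 3 0
Walk LF starting at row 6, prepending L[row]:
  step 1: row=6, L[6]='$', prepend. Next row=LF[6]=0
  step 2: row=0, L[0]='2', prepend. Next row=LF[0]=4
  step 3: row=4, L[4]='1', prepend. Next row=LF[4]=2
  step 4: row=2, L[2]='1', prepend. Next row=LF[2]=1
  step 5: row=1, L[1]='C', prepend. Next row=LF[1]=5
  step 6: row=5, L[5]='1', prepend. Next row=LF[5]=3
  step 7: row=3, L[3]='D', prepend. Next row=LF[3]=6
Reversed output: D1C112$

Answer: D1C112$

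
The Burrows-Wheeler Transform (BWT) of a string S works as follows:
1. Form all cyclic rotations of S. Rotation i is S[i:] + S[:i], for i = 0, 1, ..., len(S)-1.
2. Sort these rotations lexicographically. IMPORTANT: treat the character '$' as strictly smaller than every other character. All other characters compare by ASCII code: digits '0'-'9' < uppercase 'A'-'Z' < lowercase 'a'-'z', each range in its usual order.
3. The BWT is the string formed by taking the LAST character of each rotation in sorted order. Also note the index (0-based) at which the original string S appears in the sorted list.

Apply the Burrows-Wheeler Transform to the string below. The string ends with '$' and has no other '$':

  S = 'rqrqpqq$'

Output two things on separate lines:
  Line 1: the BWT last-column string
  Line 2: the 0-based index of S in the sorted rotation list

All 8 rotations (rotation i = S[i:]+S[:i]):
  rot[0] = rqrqpqq$
  rot[1] = qrqpqq$r
  rot[2] = rqpqq$rq
  rot[3] = qpqq$rqr
  rot[4] = pqq$rqrq
  rot[5] = qq$rqrqp
  rot[6] = q$rqrqpq
  rot[7] = $rqrqpqq
Sorted (with $ < everything):
  sorted[0] = $rqrqpqq  (last char: 'q')
  sorted[1] = pqq$rqrq  (last char: 'q')
  sorted[2] = q$rqrqpq  (last char: 'q')
  sorted[3] = qpqq$rqr  (last char: 'r')
  sorted[4] = qq$rqrqp  (last char: 'p')
  sorted[5] = qrqpqq$r  (last char: 'r')
  sorted[6] = rqpqq$rq  (last char: 'q')
  sorted[7] = rqrqpqq$  (last char: '$')
Last column: qqqrprq$
Original string S is at sorted index 7

Answer: qqqrprq$
7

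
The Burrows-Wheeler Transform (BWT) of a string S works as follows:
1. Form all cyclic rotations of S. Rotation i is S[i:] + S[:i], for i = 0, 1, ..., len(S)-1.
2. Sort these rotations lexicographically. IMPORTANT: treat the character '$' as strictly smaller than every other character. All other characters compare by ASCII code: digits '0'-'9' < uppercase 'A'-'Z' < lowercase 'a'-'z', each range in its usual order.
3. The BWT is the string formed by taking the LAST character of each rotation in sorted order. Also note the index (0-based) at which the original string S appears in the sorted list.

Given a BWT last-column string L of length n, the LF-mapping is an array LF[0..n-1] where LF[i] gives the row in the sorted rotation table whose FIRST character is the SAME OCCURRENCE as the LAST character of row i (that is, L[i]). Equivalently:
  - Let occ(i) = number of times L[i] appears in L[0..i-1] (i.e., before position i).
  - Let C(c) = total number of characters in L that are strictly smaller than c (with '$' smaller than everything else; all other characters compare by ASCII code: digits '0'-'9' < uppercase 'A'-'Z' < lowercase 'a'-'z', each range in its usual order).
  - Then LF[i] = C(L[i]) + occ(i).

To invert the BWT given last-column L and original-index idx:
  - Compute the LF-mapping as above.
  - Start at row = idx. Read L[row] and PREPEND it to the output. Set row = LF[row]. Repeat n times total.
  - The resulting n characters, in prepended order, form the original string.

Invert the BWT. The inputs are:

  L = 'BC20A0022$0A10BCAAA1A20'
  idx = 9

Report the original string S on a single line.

Answer: 200A0212C000CAAAABA21B$

Derivation:
LF mapping: 19 21 9 1 13 2 3 10 11 0 4 14 7 5 20 22 15 16 17 8 18 12 6
Walk LF starting at row 9, prepending L[row]:
  step 1: row=9, L[9]='$', prepend. Next row=LF[9]=0
  step 2: row=0, L[0]='B', prepend. Next row=LF[0]=19
  step 3: row=19, L[19]='1', prepend. Next row=LF[19]=8
  step 4: row=8, L[8]='2', prepend. Next row=LF[8]=11
  step 5: row=11, L[11]='A', prepend. Next row=LF[11]=14
  step 6: row=14, L[14]='B', prepend. Next row=LF[14]=20
  step 7: row=20, L[20]='A', prepend. Next row=LF[20]=18
  step 8: row=18, L[18]='A', prepend. Next row=LF[18]=17
  step 9: row=17, L[17]='A', prepend. Next row=LF[17]=16
  step 10: row=16, L[16]='A', prepend. Next row=LF[16]=15
  step 11: row=15, L[15]='C', prepend. Next row=LF[15]=22
  step 12: row=22, L[22]='0', prepend. Next row=LF[22]=6
  step 13: row=6, L[6]='0', prepend. Next row=LF[6]=3
  step 14: row=3, L[3]='0', prepend. Next row=LF[3]=1
  step 15: row=1, L[1]='C', prepend. Next row=LF[1]=21
  step 16: row=21, L[21]='2', prepend. Next row=LF[21]=12
  step 17: row=12, L[12]='1', prepend. Next row=LF[12]=7
  step 18: row=7, L[7]='2', prepend. Next row=LF[7]=10
  step 19: row=10, L[10]='0', prepend. Next row=LF[10]=4
  step 20: row=4, L[4]='A', prepend. Next row=LF[4]=13
  step 21: row=13, L[13]='0', prepend. Next row=LF[13]=5
  step 22: row=5, L[5]='0', prepend. Next row=LF[5]=2
  step 23: row=2, L[2]='2', prepend. Next row=LF[2]=9
Reversed output: 200A0212C000CAAAABA21B$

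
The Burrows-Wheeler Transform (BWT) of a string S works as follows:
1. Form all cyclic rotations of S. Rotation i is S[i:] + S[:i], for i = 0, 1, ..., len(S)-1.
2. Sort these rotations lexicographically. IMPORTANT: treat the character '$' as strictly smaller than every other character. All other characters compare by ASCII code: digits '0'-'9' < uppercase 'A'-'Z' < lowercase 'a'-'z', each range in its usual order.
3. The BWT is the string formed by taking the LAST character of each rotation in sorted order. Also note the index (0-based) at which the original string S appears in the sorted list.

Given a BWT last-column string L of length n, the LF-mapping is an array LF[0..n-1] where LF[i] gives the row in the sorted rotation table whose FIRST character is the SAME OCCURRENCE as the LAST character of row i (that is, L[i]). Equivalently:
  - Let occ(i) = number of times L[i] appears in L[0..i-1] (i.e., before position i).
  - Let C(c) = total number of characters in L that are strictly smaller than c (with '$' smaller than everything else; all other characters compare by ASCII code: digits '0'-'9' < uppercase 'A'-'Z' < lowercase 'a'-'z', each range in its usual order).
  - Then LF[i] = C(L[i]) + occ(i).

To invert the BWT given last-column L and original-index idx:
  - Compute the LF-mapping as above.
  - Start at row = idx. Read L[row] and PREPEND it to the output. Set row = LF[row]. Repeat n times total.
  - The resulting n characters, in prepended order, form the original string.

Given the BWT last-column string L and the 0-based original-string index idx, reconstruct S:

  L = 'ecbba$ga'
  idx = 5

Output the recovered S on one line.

LF mapping: 6 5 3 4 1 0 7 2
Walk LF starting at row 5, prepending L[row]:
  step 1: row=5, L[5]='$', prepend. Next row=LF[5]=0
  step 2: row=0, L[0]='e', prepend. Next row=LF[0]=6
  step 3: row=6, L[6]='g', prepend. Next row=LF[6]=7
  step 4: row=7, L[7]='a', prepend. Next row=LF[7]=2
  step 5: row=2, L[2]='b', prepend. Next row=LF[2]=3
  step 6: row=3, L[3]='b', prepend. Next row=LF[3]=4
  step 7: row=4, L[4]='a', prepend. Next row=LF[4]=1
  step 8: row=1, L[1]='c', prepend. Next row=LF[1]=5
Reversed output: cabbage$

Answer: cabbage$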